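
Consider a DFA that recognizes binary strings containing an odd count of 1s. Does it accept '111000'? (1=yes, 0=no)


DFA has 2 states: q_even (start, accept=no) and q_odd
Processing string '111000' character by character:
  Position 0: read '1', 1-count=1 -> q_odd
  Position 1: read '1', 1-count=2 -> q_even
  Position 2: read '1', 1-count=3 -> q_odd
  Position 3: read '0', 1-count=3 -> q_odd (no change)
  Position 4: read '0', 1-count=3 -> q_odd (no change)
  Position 5: read '0', 1-count=3 -> q_odd (no change)
Final state: q_odd, total 1s = 3 (odd); the DFA requires an odd count -> accept

1


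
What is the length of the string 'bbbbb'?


String: 'bbbbb'
Counting characters:
  'b' appears 5 time(s)
Total length = 0 + 5 = 5

5


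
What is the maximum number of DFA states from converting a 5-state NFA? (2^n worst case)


NFA has 5 states
Subset construction: each DFA state = subset of NFA states
Maximum subsets = 2^5
2^5 = 32

32


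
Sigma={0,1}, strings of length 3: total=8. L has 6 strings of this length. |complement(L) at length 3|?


Alphabet: {0,1}
String length: 3
Total strings of length 3 = 2^3 = 8
Strings in L = 6
Complement = total - |L|
= 8 - 6
= 2

2


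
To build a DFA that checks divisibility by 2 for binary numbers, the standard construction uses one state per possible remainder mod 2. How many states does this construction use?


Divisibility by 2 is tracked via the remainder mod 2: 0, 1, ..., 1
The construction assigns one state to each remainder
Number of remainders = 2

2


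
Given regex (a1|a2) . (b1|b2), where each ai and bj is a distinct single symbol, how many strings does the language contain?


First group: 2 alternatives
Second group: 2 alternatives
Concatenation: each choice from group 1 pairs with each from group 2
Total = 2 x 2 = 4

4


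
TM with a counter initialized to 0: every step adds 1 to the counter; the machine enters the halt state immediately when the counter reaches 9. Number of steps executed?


Counter starts at 0. Counting sequence:
  Step 1: counter = 1
  Step 2: counter = 2
  Step 3: counter = 3
  Step 4: counter = 4
  Step 5: counter = 5
  Step 6: counter = 6
  ...
  Step 9: counter = 9
Counter reached 9 -> halt
Total steps = 9

9


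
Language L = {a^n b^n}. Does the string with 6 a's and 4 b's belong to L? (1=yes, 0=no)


Language requires equal numbers of a's and b's
PDA pushes for each 'a', pops for each 'b'
Number of a's = 6
Number of b's = 4
6 != 4 -> Reject

0


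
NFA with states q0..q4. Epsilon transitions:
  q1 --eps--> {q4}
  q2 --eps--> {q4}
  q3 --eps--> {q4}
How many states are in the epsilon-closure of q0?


Starting from q0
Initialize closure = {q0}
q0 has no outgoing epsilon transitions -> nothing to add
Final closure: {q0}
Size = 1

1


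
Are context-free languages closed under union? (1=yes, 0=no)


CFL closure properties:
  Closed under: union, concatenation, Kleene star
  NOT closed under: intersection, complement
Operation 'union' is in closed list -> Yes (closed)

1


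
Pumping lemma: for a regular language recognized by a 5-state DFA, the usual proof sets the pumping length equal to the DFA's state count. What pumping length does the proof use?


Pumping lemma for regular languages (standard proof):
Take p = |Q|, the number of DFA states.
Any string of length >= |Q| passes through |Q|+1 states while reading its first |Q| symbols,
so by pigeonhole some state repeats, giving the loop that can be pumped.
Here |Q| = 5
Therefore the proof uses p = 5

5


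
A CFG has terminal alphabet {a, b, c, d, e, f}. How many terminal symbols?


Terminal symbols: a, b, c, d, e, f
Counting each: a (#1), b (#2), c (#3), d (#4), e (#5), f (#6)
Total = 6

6


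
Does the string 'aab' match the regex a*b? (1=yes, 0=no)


Pattern: a*b
String: 'aab'
Pattern requires: zero or more 'a's followed by exactly one 'b'
Found 2 leading 'a's
Remaining: 'b'
Remaining is exactly 'b' -> match
Result: 1

1


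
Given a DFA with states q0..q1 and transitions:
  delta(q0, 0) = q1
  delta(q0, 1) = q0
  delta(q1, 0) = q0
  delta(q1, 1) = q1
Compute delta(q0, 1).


Looking up transition function:
delta(q0, 1) in the table
Row: q0, Column: 1
Result: q0

q0


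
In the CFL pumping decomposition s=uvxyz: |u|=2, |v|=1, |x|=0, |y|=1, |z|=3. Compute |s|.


|s| = |u| + |v| + |x| + |y| + |z|
= 2 + 1 + 0 + 1 + 3
= 3 + 0 + 4
= 3 + 4
= 7

7


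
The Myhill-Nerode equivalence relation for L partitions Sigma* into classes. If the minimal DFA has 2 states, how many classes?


Myhill-Nerode theorem:
Number of equivalence classes = number of states in minimal DFA
Minimal DFA states = 2
Therefore equivalence classes = 2

2


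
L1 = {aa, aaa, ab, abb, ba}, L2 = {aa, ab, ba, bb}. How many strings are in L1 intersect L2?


L1 = {aa, aaa, ab, abb, ba}
L2 = {aa, ab, ba, bb}
Checking each string in L1 against L2:
  'aa': in L2? Yes
  'aaa': in L2? No
  'ab': in L2? Yes
  'abb': in L2? No
  'ba': in L2? Yes
Intersection = {aa, ab, ba}
|L1 ∩ L2| = 3

3


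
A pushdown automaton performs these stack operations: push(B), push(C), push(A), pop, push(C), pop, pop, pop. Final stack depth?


Tracing stack operations:
  push(B) -> stack = [B], depth=1
  push(C) -> stack = [B,C], depth=2
  push(A) -> stack = [B,C,A], depth=3
  pop -> removed A, stack = [B,C], depth=2
  push(C) -> stack = [B,C,C], depth=3
  pop -> removed C, stack = [B,C], depth=2
  pop -> removed C, stack = [B], depth=1
  pop -> removed B, stack = [], depth=0
Final depth = 0

0


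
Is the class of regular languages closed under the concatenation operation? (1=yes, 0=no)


Regular languages are closed under:
- Union (DFA product construction)
- Intersection (DFA product construction)
- Complement (swap accept/reject states)
- Concatenation (NFA construction)
- Kleene star (NFA construction)
concatenation is in this list
Therefore: closed

1


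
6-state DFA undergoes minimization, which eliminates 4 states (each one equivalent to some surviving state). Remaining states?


Original DFA: 6 states
Redundant states removed: 4
Minimized states = original - removed
= 6 - 4
= 2

2


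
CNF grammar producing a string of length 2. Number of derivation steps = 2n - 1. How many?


Chomsky Normal Form derivation:
String length n = 2
Each step either:
  - Splits a nonterminal into two (n-1 such steps)
  - Converts a nonterminal to terminal (n such steps)
Total = (n-1) + n = 2n - 1
= 2(2) - 1
= 4 - 1
= 3

3


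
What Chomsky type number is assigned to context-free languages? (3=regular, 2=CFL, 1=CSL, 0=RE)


Chomsky hierarchy levels:
  Type 3: Regular (DFA/NFA/regex)
  Type 2: Context-free (PDA)
  Type 1: Context-sensitive
  Type 0: Recursively enumerable (TM)
'context-free' corresponds to Type 2

2


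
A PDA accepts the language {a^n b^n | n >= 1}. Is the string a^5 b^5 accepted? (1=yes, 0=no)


Language requires equal numbers of a's and b's
PDA pushes for each 'a', pops for each 'b'
Number of a's = 5
Number of b's = 5
5 == 5 -> Accept

1


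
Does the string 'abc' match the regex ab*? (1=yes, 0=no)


Pattern: ab*
String: 'abc'
Pattern requires: exactly one 'a' followed by zero or more 'b's
First char is 'a' -> OK
Rest 'bc': all b's? No
Result: 0

0


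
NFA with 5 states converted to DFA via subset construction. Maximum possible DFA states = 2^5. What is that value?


NFA has 5 states
Subset construction: each DFA state = subset of NFA states
Maximum subsets = 2^5
2^5 = 32

32


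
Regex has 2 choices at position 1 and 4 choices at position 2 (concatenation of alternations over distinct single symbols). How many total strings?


First group: 2 alternatives
Second group: 4 alternatives
Concatenation: each choice from group 1 pairs with each from group 2
Total = 2 x 4 = 8

8


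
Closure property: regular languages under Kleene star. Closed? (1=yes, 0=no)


Regular languages are closed under:
- Union (DFA product construction)
- Intersection (DFA product construction)
- Complement (swap accept/reject states)
- Concatenation (NFA construction)
- Kleene star (NFA construction)
Kleene star is in this list
Therefore: closed

1


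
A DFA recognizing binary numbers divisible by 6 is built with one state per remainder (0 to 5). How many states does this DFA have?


Divisibility by 6 is tracked via the remainder mod 6: 0, 1, ..., 5
The construction assigns one state to each remainder
Number of remainders = 6

6


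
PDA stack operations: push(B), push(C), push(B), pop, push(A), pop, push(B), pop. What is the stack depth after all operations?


Tracing stack operations:
  push(B) -> stack = [B], depth=1
  push(C) -> stack = [B,C], depth=2
  push(B) -> stack = [B,C,B], depth=3
  pop -> removed B, stack = [B,C], depth=2
  push(A) -> stack = [B,C,A], depth=3
  pop -> removed A, stack = [B,C], depth=2
  push(B) -> stack = [B,C,B], depth=3
  pop -> removed B, stack = [B,C], depth=2
Final depth = 2

2


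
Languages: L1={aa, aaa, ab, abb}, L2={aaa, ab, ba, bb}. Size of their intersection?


L1 = {aa, aaa, ab, abb}
L2 = {aaa, ab, ba, bb}
Checking each string in L1 against L2:
  'aa': in L2? No
  'aaa': in L2? Yes
  'ab': in L2? Yes
  'abb': in L2? No
Intersection = {aaa, ab}
|L1 ∩ L2| = 2

2


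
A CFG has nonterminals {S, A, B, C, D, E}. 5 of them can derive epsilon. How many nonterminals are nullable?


Nonterminals: {S, A, B, C, D, E}
A nonterminal is nullable if it can derive epsilon
Counting nullable nonterminals: 5
Total nullable = 5

5


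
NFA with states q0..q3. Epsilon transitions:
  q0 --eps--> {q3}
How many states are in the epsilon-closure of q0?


Starting from q0
Initialize closure = {q0}
Follow epsilon from q0 -> add q3
Final closure: {q0, q3}
Size = 2

2


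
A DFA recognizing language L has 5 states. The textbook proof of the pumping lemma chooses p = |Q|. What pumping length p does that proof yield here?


Pumping lemma for regular languages (standard proof):
Take p = |Q|, the number of DFA states.
Any string of length >= |Q| passes through |Q|+1 states while reading its first |Q| symbols,
so by pigeonhole some state repeats, giving the loop that can be pumped.
Here |Q| = 5
Therefore the proof uses p = 5

5


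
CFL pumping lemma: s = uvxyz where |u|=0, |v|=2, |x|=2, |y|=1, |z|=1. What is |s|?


|s| = |u| + |v| + |x| + |y| + |z|
= 0 + 2 + 2 + 1 + 1
= 2 + 2 + 2
= 4 + 2
= 6

6


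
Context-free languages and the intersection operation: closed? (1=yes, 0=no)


CFL closure properties:
  Closed under: union, concatenation, Kleene star
  NOT closed under: intersection, complement
Operation 'intersection' is in not-closed list -> No (not closed)

0


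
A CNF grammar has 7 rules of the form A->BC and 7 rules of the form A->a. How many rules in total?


CNF allows two rule forms:
  A -> BC (binary): 7 rules
  A -> a (terminal): 7 rules
Total = 7 + 7 = 14

14


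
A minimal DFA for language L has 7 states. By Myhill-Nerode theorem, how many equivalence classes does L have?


Myhill-Nerode theorem:
Number of equivalence classes = number of states in minimal DFA
Minimal DFA states = 7
Therefore equivalence classes = 7

7


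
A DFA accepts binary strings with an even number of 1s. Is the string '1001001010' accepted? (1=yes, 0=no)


DFA has 2 states: q_even (start, accept=yes) and q_odd
Processing string '1001001010' character by character:
  Position 0: read '1', 1-count=1 -> q_odd
  Position 1: read '0', 1-count=1 -> q_odd (no change)
  Position 2: read '0', 1-count=1 -> q_odd (no change)
  Position 3: read '1', 1-count=2 -> q_even
  Position 4: read '0', 1-count=2 -> q_even (no change)
  Position 5: read '0', 1-count=2 -> q_even (no change)
  Position 6: read '1', 1-count=3 -> q_odd
  Position 7: read '0', 1-count=3 -> q_odd (no change)
  Position 8: read '1', 1-count=4 -> q_even
  Position 9: read '0', 1-count=4 -> q_even (no change)
Final state: q_even, total 1s = 4 (even); the DFA requires an even count -> accept

1


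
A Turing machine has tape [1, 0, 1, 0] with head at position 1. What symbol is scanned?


Tape: [1, 0, 1, 0]
Positions: 0 1 2 3
Values:    1 0 1 0
Head at position 1
tape[1] = 0

0


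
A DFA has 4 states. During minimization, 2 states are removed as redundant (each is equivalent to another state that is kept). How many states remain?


Original DFA: 4 states
Redundant states removed: 2
Minimized states = original - removed
= 4 - 2
= 2

2


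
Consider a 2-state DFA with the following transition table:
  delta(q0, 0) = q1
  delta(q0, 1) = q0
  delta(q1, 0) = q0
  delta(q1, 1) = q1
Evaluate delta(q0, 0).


Looking up transition function:
delta(q0, 0) in the table
Row: q0, Column: 0
Result: q1

q1


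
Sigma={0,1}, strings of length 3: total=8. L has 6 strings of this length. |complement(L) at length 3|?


Alphabet: {0,1}
String length: 3
Total strings of length 3 = 2^3 = 8
Strings in L = 6
Complement = total - |L|
= 8 - 6
= 2

2


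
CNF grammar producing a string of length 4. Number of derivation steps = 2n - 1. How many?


Chomsky Normal Form derivation:
String length n = 4
Each step either:
  - Splits a nonterminal into two (n-1 such steps)
  - Converts a nonterminal to terminal (n such steps)
Total = (n-1) + n = 2n - 1
= 2(4) - 1
= 8 - 1
= 7

7


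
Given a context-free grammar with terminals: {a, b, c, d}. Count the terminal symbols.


Terminal symbols: a, b, c, d
Counting each: a (#1), b (#2), c (#3), d (#4)
Total = 4

4


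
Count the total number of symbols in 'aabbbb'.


String: 'aabbbb'
Counting characters:
  'a' appears 2 time(s)
  'b' appears 4 time(s)
Total length = 2 + 4 = 6

6


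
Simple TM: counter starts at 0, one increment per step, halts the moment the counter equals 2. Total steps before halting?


Counter starts at 0. Counting sequence:
  Step 1: counter = 1
  Step 2: counter = 2
Counter reached 2 -> halt
Total steps = 2

2


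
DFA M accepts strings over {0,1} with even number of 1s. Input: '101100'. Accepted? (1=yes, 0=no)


DFA has 2 states: q_even (start, accept=yes) and q_odd
Processing string '101100' character by character:
  Position 0: read '1', 1-count=1 -> q_odd
  Position 1: read '0', 1-count=1 -> q_odd (no change)
  Position 2: read '1', 1-count=2 -> q_even
  Position 3: read '1', 1-count=3 -> q_odd
  Position 4: read '0', 1-count=3 -> q_odd (no change)
  Position 5: read '0', 1-count=3 -> q_odd (no change)
Final state: q_odd, total 1s = 3 (odd); the DFA requires an even count -> reject

0


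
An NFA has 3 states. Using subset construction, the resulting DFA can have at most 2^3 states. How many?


NFA has 3 states
Subset construction: each DFA state = subset of NFA states
Maximum subsets = 2^3
2^3 = 8

8


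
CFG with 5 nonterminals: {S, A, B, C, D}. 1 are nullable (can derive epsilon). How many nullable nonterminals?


Nonterminals: {S, A, B, C, D}
A nonterminal is nullable if it can derive epsilon
Counting nullable nonterminals: 1
Total nullable = 1

1


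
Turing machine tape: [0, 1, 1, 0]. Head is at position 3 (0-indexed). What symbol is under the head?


Tape: [0, 1, 1, 0]
Positions: 0 1 2 3
Values:    0 1 1 0
Head at position 3
tape[3] = 0

0


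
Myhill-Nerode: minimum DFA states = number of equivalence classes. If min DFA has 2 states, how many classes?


Myhill-Nerode theorem:
Number of equivalence classes = number of states in minimal DFA
Minimal DFA states = 2
Therefore equivalence classes = 2

2


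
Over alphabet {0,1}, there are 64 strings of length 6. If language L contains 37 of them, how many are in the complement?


Alphabet: {0,1}
String length: 6
Total strings of length 6 = 2^6 = 64
Strings in L = 37
Complement = total - |L|
= 64 - 37
= 27

27


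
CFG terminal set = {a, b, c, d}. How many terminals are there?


Terminal symbols: a, b, c, d
Counting each: a (#1), b (#2), c (#3), d (#4)
Total = 4

4


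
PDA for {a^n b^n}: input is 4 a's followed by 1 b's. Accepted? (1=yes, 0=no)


Language requires equal numbers of a's and b's
PDA pushes for each 'a', pops for each 'b'
Number of a's = 4
Number of b's = 1
4 != 1 -> Reject

0


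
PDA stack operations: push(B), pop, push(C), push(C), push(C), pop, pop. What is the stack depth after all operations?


Tracing stack operations:
  push(B) -> stack = [B], depth=1
  pop -> removed B, stack = [], depth=0
  push(C) -> stack = [C], depth=1
  push(C) -> stack = [C,C], depth=2
  push(C) -> stack = [C,C,C], depth=3
  pop -> removed C, stack = [C,C], depth=2
  pop -> removed C, stack = [C], depth=1
Final depth = 1

1


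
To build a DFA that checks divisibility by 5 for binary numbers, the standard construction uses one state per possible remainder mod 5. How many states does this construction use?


Divisibility by 5 is tracked via the remainder mod 5: 0, 1, ..., 4
The construction assigns one state to each remainder
Number of remainders = 5

5


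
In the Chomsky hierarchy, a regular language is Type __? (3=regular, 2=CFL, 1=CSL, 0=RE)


Chomsky hierarchy levels:
  Type 3: Regular (DFA/NFA/regex)
  Type 2: Context-free (PDA)
  Type 1: Context-sensitive
  Type 0: Recursively enumerable (TM)
'regular' corresponds to Type 3

3


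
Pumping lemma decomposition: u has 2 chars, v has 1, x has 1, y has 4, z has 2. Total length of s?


|s| = |u| + |v| + |x| + |y| + |z|
= 2 + 1 + 1 + 4 + 2
= 3 + 1 + 6
= 4 + 6
= 10

10


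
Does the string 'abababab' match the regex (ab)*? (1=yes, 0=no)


Pattern: (ab)*
String: 'abababab'
Pattern requires: zero or more repetitions of 'ab'
Pairs: ['ab', 'ab', 'ab', 'ab']
All pairs are 'ab'? Yes
Result: 1

1


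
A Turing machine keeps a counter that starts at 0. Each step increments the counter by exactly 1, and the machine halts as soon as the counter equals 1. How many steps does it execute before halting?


Counter starts at 0. Counting sequence:
  Step 1: counter = 1
Counter reached 1 -> halt
Total steps = 1

1


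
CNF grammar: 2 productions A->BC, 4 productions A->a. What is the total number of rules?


CNF allows two rule forms:
  A -> BC (binary): 2 rules
  A -> a (terminal): 4 rules
Total = 2 + 4 = 6

6


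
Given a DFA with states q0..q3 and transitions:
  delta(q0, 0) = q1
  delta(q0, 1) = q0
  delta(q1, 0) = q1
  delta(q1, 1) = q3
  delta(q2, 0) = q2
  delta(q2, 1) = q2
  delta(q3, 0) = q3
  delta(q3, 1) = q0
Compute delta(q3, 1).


Looking up transition function:
delta(q3, 1) in the table
Row: q3, Column: 1
Result: q0

q0


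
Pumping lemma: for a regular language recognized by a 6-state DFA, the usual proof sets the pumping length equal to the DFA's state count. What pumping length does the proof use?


Pumping lemma for regular languages (standard proof):
Take p = |Q|, the number of DFA states.
Any string of length >= |Q| passes through |Q|+1 states while reading its first |Q| symbols,
so by pigeonhole some state repeats, giving the loop that can be pumped.
Here |Q| = 6
Therefore the proof uses p = 6

6


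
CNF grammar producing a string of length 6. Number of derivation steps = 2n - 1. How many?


Chomsky Normal Form derivation:
String length n = 6
Each step either:
  - Splits a nonterminal into two (n-1 such steps)
  - Converts a nonterminal to terminal (n such steps)
Total = (n-1) + n = 2n - 1
= 2(6) - 1
= 12 - 1
= 11

11


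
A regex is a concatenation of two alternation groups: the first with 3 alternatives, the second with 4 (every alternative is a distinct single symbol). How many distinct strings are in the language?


First group: 3 alternatives
Second group: 4 alternatives
Concatenation: each choice from group 1 pairs with each from group 2
Total = 3 x 4 = 12

12


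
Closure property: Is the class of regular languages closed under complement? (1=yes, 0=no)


Regular languages are closed under all standard operations:
- Union: Yes (product construction)
- Intersection: Yes (product construction)
- Complement: Yes (swap accept/reject)
- Concatenation: Yes (NFA construction)
Operation: complement -> Closed

1


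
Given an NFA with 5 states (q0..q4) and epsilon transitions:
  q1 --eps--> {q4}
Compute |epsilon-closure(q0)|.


Starting from q0
Initialize closure = {q0}
q0 has no outgoing epsilon transitions -> nothing to add
Final closure: {q0}
Size = 1

1


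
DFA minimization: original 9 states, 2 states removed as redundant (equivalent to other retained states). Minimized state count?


Original DFA: 9 states
Redundant states removed: 2
Minimized states = original - removed
= 9 - 2
= 7

7


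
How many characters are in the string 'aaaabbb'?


String: 'aaaabbb'
Counting characters:
  'a' appears 4 time(s)
  'b' appears 3 time(s)
Total length = 4 + 3 = 7

7


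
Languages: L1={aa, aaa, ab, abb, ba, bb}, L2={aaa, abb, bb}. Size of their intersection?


L1 = {aa, aaa, ab, abb, ba, bb}
L2 = {aaa, abb, bb}
Checking each string in L1 against L2:
  'aa': in L2? No
  'aaa': in L2? Yes
  'ab': in L2? No
  'abb': in L2? Yes
  'ba': in L2? No
  'bb': in L2? Yes
Intersection = {aaa, abb, bb}
|L1 ∩ L2| = 3

3


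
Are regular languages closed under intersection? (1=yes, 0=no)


Regular languages are closed under:
- Union (DFA product construction)
- Intersection (DFA product construction)
- Complement (swap accept/reject states)
- Concatenation (NFA construction)
- Kleene star (NFA construction)
intersection is in this list
Therefore: closed

1


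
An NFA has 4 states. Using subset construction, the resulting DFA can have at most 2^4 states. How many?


NFA has 4 states
Subset construction: each DFA state = subset of NFA states
Maximum subsets = 2^4
2^4 = 16

16


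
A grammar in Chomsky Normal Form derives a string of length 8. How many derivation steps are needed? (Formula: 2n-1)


Chomsky Normal Form derivation:
String length n = 8
Each step either:
  - Splits a nonterminal into two (n-1 such steps)
  - Converts a nonterminal to terminal (n such steps)
Total = (n-1) + n = 2n - 1
= 2(8) - 1
= 16 - 1
= 15

15


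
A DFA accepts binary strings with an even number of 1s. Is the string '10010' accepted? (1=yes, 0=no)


DFA has 2 states: q_even (start, accept=yes) and q_odd
Processing string '10010' character by character:
  Position 0: read '1', 1-count=1 -> q_odd
  Position 1: read '0', 1-count=1 -> q_odd (no change)
  Position 2: read '0', 1-count=1 -> q_odd (no change)
  Position 3: read '1', 1-count=2 -> q_even
  Position 4: read '0', 1-count=2 -> q_even (no change)
Final state: q_even, total 1s = 2 (even); the DFA requires an even count -> accept

1


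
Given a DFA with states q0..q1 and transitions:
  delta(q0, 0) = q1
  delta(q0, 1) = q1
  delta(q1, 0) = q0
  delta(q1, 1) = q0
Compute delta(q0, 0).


Looking up transition function:
delta(q0, 0) in the table
Row: q0, Column: 0
Result: q1

q1


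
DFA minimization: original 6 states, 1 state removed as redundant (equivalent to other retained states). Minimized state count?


Original DFA: 6 states
Redundant states removed: 1
Minimized states = original - removed
= 6 - 1
= 5

5


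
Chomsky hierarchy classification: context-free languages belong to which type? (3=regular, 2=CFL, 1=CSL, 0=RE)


Chomsky hierarchy levels:
  Type 3: Regular (DFA/NFA/regex)
  Type 2: Context-free (PDA)
  Type 1: Context-sensitive
  Type 0: Recursively enumerable (TM)
'context-free' corresponds to Type 2

2


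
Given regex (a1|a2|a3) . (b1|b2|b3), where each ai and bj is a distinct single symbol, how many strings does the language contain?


First group: 3 alternatives
Second group: 3 alternatives
Concatenation: each choice from group 1 pairs with each from group 2
Total = 3 x 3 = 9

9


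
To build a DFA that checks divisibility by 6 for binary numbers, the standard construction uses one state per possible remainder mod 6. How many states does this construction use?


Divisibility by 6 is tracked via the remainder mod 6: 0, 1, ..., 5
The construction assigns one state to each remainder
Number of remainders = 6

6


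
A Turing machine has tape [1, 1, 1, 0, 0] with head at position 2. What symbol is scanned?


Tape: [1, 1, 1, 0, 0]
Positions: 0 1 2 3 4
Values:    1 1 1 0 0
Head at position 2
tape[2] = 1

1


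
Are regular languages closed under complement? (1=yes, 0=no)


Regular languages are closed under:
- Union (DFA product construction)
- Intersection (DFA product construction)
- Complement (swap accept/reject states)
- Concatenation (NFA construction)
- Kleene star (NFA construction)
complement is in this list
Therefore: closed

1


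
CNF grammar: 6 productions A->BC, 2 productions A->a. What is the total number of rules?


CNF allows two rule forms:
  A -> BC (binary): 6 rules
  A -> a (terminal): 2 rules
Total = 6 + 2 = 8

8


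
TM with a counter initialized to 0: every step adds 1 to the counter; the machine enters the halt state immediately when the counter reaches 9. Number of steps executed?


Counter starts at 0. Counting sequence:
  Step 1: counter = 1
  Step 2: counter = 2
  Step 3: counter = 3
  Step 4: counter = 4
  Step 5: counter = 5
  Step 6: counter = 6
  ...
  Step 9: counter = 9
Counter reached 9 -> halt
Total steps = 9

9


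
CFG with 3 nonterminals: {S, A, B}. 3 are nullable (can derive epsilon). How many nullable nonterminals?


Nonterminals: {S, A, B}
A nonterminal is nullable if it can derive epsilon
Counting nullable nonterminals: 3
Total nullable = 3

3


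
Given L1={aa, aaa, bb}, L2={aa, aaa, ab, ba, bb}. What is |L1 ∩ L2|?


L1 = {aa, aaa, bb}
L2 = {aa, aaa, ab, ba, bb}
Checking each string in L1 against L2:
  'aa': in L2? Yes
  'aaa': in L2? Yes
  'bb': in L2? Yes
Intersection = {aa, aaa, bb}
|L1 ∩ L2| = 3

3


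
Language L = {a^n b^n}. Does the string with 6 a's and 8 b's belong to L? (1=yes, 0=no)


Language requires equal numbers of a's and b's
PDA pushes for each 'a', pops for each 'b'
Number of a's = 6
Number of b's = 8
6 != 8 -> Reject

0


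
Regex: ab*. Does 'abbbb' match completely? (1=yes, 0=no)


Pattern: ab*
String: 'abbbb'
Pattern requires: exactly one 'a' followed by zero or more 'b's
First char is 'a' -> OK
Rest 'bbbb': all b's? Yes
Result: 1

1


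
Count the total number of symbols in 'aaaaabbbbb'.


String: 'aaaaabbbbb'
Counting characters:
  'a' appears 5 time(s)
  'b' appears 5 time(s)
Total length = 5 + 5 = 10

10


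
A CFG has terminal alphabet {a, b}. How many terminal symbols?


Terminal symbols: a, b
Counting each: a (#1), b (#2)
Total = 2

2


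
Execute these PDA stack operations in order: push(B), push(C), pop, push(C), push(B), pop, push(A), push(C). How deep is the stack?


Tracing stack operations:
  push(B) -> stack = [B], depth=1
  push(C) -> stack = [B,C], depth=2
  pop -> removed C, stack = [B], depth=1
  push(C) -> stack = [B,C], depth=2
  push(B) -> stack = [B,C,B], depth=3
  pop -> removed B, stack = [B,C], depth=2
  push(A) -> stack = [B,C,A], depth=3
  push(C) -> stack = [B,C,A,C], depth=4
Final depth = 4

4


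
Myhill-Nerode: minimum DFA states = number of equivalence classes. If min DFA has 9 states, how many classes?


Myhill-Nerode theorem:
Number of equivalence classes = number of states in minimal DFA
Minimal DFA states = 9
Therefore equivalence classes = 9

9


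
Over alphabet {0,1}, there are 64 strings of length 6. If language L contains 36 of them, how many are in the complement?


Alphabet: {0,1}
String length: 6
Total strings of length 6 = 2^6 = 64
Strings in L = 36
Complement = total - |L|
= 64 - 36
= 28

28


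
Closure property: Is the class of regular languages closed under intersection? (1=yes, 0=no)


Regular languages are closed under all standard operations:
- Union: Yes (product construction)
- Intersection: Yes (product construction)
- Complement: Yes (swap accept/reject)
- Concatenation: Yes (NFA construction)
Operation: intersection -> Closed

1


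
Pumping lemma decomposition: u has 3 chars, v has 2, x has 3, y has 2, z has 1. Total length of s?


|s| = |u| + |v| + |x| + |y| + |z|
= 3 + 2 + 3 + 2 + 1
= 5 + 3 + 3
= 8 + 3
= 11

11


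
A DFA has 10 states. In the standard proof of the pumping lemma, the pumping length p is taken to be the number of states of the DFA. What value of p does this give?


Pumping lemma for regular languages (standard proof):
Take p = |Q|, the number of DFA states.
Any string of length >= |Q| passes through |Q|+1 states while reading its first |Q| symbols,
so by pigeonhole some state repeats, giving the loop that can be pumped.
Here |Q| = 10
Therefore the proof uses p = 10

10


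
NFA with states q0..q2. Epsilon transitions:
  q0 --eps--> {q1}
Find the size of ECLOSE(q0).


Starting from q0
Initialize closure = {q0}
Follow epsilon from q0 -> add q1
Final closure: {q0, q1}
Size = 2

2


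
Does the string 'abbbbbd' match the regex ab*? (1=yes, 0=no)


Pattern: ab*
String: 'abbbbbd'
Pattern requires: exactly one 'a' followed by zero or more 'b's
First char is 'a' -> OK
Rest 'bbbbbd': all b's? No
Result: 0

0


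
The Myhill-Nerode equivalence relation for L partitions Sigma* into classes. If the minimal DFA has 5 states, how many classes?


Myhill-Nerode theorem:
Number of equivalence classes = number of states in minimal DFA
Minimal DFA states = 5
Therefore equivalence classes = 5

5


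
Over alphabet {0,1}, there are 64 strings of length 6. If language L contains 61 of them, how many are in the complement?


Alphabet: {0,1}
String length: 6
Total strings of length 6 = 2^6 = 64
Strings in L = 61
Complement = total - |L|
= 64 - 61
= 3

3


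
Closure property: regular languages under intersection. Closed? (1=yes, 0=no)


Regular languages are closed under:
- Union (DFA product construction)
- Intersection (DFA product construction)
- Complement (swap accept/reject states)
- Concatenation (NFA construction)
- Kleene star (NFA construction)
intersection is in this list
Therefore: closed

1


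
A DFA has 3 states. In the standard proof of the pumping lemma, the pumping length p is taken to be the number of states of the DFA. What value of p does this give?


Pumping lemma for regular languages (standard proof):
Take p = |Q|, the number of DFA states.
Any string of length >= |Q| passes through |Q|+1 states while reading its first |Q| symbols,
so by pigeonhole some state repeats, giving the loop that can be pumped.
Here |Q| = 3
Therefore the proof uses p = 3

3


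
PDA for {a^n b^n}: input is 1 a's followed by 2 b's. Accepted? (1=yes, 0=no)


Language requires equal numbers of a's and b's
PDA pushes for each 'a', pops for each 'b'
Number of a's = 1
Number of b's = 2
1 != 2 -> Reject

0


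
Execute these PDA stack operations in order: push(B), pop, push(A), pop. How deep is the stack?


Tracing stack operations:
  push(B) -> stack = [B], depth=1
  pop -> removed B, stack = [], depth=0
  push(A) -> stack = [A], depth=1
  pop -> removed A, stack = [], depth=0
Final depth = 0

0


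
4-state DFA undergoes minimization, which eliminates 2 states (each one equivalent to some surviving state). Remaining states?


Original DFA: 4 states
Redundant states removed: 2
Minimized states = original - removed
= 4 - 2
= 2

2


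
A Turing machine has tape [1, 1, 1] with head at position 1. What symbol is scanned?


Tape: [1, 1, 1]
Positions: 0 1 2
Values:    1 1 1
Head at position 1
tape[1] = 1

1


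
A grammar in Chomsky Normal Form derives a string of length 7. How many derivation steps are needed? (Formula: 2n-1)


Chomsky Normal Form derivation:
String length n = 7
Each step either:
  - Splits a nonterminal into two (n-1 such steps)
  - Converts a nonterminal to terminal (n such steps)
Total = (n-1) + n = 2n - 1
= 2(7) - 1
= 14 - 1
= 13

13


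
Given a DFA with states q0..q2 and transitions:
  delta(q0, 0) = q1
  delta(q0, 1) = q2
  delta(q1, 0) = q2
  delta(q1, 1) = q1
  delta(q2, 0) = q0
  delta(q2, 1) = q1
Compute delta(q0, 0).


Looking up transition function:
delta(q0, 0) in the table
Row: q0, Column: 0
Result: q1

q1


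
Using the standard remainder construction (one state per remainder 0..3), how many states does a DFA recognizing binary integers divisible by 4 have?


Divisibility by 4 is tracked via the remainder mod 4: 0, 1, ..., 3
The construction assigns one state to each remainder
Number of remainders = 4

4


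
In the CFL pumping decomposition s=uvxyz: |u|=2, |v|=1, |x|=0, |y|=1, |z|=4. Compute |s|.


|s| = |u| + |v| + |x| + |y| + |z|
= 2 + 1 + 0 + 1 + 4
= 3 + 0 + 5
= 3 + 5
= 8

8


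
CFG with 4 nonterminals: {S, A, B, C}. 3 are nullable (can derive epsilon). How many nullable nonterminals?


Nonterminals: {S, A, B, C}
A nonterminal is nullable if it can derive epsilon
Counting nullable nonterminals: 3
Total nullable = 3

3


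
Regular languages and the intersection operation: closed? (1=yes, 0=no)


Regular languages are closed under all standard operations:
- Union: Yes (product construction)
- Intersection: Yes (product construction)
- Complement: Yes (swap accept/reject)
- Concatenation: Yes (NFA construction)
Operation: intersection -> Closed

1


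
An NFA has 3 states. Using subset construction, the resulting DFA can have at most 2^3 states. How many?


NFA has 3 states
Subset construction: each DFA state = subset of NFA states
Maximum subsets = 2^3
2^3 = 8

8


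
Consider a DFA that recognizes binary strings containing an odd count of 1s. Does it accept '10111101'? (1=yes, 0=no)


DFA has 2 states: q_even (start, accept=no) and q_odd
Processing string '10111101' character by character:
  Position 0: read '1', 1-count=1 -> q_odd
  Position 1: read '0', 1-count=1 -> q_odd (no change)
  Position 2: read '1', 1-count=2 -> q_even
  Position 3: read '1', 1-count=3 -> q_odd
  Position 4: read '1', 1-count=4 -> q_even
  Position 5: read '1', 1-count=5 -> q_odd
  Position 6: read '0', 1-count=5 -> q_odd (no change)
  Position 7: read '1', 1-count=6 -> q_even
Final state: q_even, total 1s = 6 (even); the DFA requires an odd count -> reject

0


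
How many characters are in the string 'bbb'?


String: 'bbb'
Counting characters:
  'b' appears 3 time(s)
Total length = 0 + 3 = 3

3


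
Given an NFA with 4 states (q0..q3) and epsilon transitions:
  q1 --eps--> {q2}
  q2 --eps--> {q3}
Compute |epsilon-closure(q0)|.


Starting from q0
Initialize closure = {q0}
q0 has no outgoing epsilon transitions -> nothing to add
Final closure: {q0}
Size = 1

1


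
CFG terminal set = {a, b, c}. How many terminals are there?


Terminal symbols: a, b, c
Counting each: a (#1), b (#2), c (#3)
Total = 3

3


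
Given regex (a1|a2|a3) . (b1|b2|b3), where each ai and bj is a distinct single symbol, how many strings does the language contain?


First group: 3 alternatives
Second group: 3 alternatives
Concatenation: each choice from group 1 pairs with each from group 2
Total = 3 x 3 = 9

9


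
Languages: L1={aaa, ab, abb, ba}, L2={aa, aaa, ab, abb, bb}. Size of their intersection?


L1 = {aaa, ab, abb, ba}
L2 = {aa, aaa, ab, abb, bb}
Checking each string in L1 against L2:
  'aaa': in L2? Yes
  'ab': in L2? Yes
  'abb': in L2? Yes
  'ba': in L2? No
Intersection = {aaa, ab, abb}
|L1 ∩ L2| = 3

3


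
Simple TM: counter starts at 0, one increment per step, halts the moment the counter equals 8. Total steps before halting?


Counter starts at 0. Counting sequence:
  Step 1: counter = 1
  Step 2: counter = 2
  Step 3: counter = 3
  Step 4: counter = 4
  Step 5: counter = 5
  Step 6: counter = 6
  Step 7: counter = 7
  Step 8: counter = 8
Counter reached 8 -> halt
Total steps = 8

8


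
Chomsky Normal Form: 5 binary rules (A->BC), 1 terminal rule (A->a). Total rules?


CNF allows two rule forms:
  A -> BC (binary): 5 rules
  A -> a (terminal): 1 rule
Total = 5 + 1 = 6

6


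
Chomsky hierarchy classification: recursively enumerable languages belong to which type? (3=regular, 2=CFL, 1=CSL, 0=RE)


Chomsky hierarchy levels:
  Type 3: Regular (DFA/NFA/regex)
  Type 2: Context-free (PDA)
  Type 1: Context-sensitive
  Type 0: Recursively enumerable (TM)
'recursively enumerable' corresponds to Type 0

0


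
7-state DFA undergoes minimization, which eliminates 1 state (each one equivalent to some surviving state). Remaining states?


Original DFA: 7 states
Redundant states removed: 1
Minimized states = original - removed
= 7 - 1
= 6

6


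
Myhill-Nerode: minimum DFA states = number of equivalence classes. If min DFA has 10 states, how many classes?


Myhill-Nerode theorem:
Number of equivalence classes = number of states in minimal DFA
Minimal DFA states = 10
Therefore equivalence classes = 10

10


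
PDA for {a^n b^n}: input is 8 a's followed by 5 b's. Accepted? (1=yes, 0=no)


Language requires equal numbers of a's and b's
PDA pushes for each 'a', pops for each 'b'
Number of a's = 8
Number of b's = 5
8 != 5 -> Reject

0


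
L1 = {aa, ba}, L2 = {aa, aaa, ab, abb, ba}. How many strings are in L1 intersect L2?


L1 = {aa, ba}
L2 = {aa, aaa, ab, abb, ba}
Checking each string in L1 against L2:
  'aa': in L2? Yes
  'ba': in L2? Yes
Intersection = {aa, ba}
|L1 ∩ L2| = 2

2


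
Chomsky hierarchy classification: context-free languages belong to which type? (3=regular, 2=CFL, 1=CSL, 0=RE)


Chomsky hierarchy levels:
  Type 3: Regular (DFA/NFA/regex)
  Type 2: Context-free (PDA)
  Type 1: Context-sensitive
  Type 0: Recursively enumerable (TM)
'context-free' corresponds to Type 2

2


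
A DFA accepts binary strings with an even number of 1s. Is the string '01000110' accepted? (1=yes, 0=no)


DFA has 2 states: q_even (start, accept=yes) and q_odd
Processing string '01000110' character by character:
  Position 0: read '0', 1-count=0 -> q_even (no change)
  Position 1: read '1', 1-count=1 -> q_odd
  Position 2: read '0', 1-count=1 -> q_odd (no change)
  Position 3: read '0', 1-count=1 -> q_odd (no change)
  Position 4: read '0', 1-count=1 -> q_odd (no change)
  Position 5: read '1', 1-count=2 -> q_even
  Position 6: read '1', 1-count=3 -> q_odd
  Position 7: read '0', 1-count=3 -> q_odd (no change)
Final state: q_odd, total 1s = 3 (odd); the DFA requires an even count -> reject

0


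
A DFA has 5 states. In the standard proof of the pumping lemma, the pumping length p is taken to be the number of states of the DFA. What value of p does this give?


Pumping lemma for regular languages (standard proof):
Take p = |Q|, the number of DFA states.
Any string of length >= |Q| passes through |Q|+1 states while reading its first |Q| symbols,
so by pigeonhole some state repeats, giving the loop that can be pumped.
Here |Q| = 5
Therefore the proof uses p = 5

5


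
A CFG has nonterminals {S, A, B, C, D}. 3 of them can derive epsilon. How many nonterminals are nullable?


Nonterminals: {S, A, B, C, D}
A nonterminal is nullable if it can derive epsilon
Counting nullable nonterminals: 3
Total nullable = 3

3


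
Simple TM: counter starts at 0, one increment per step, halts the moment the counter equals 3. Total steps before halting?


Counter starts at 0. Counting sequence:
  Step 1: counter = 1
  Step 2: counter = 2
  Step 3: counter = 3
Counter reached 3 -> halt
Total steps = 3

3


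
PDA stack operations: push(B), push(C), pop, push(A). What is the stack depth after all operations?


Tracing stack operations:
  push(B) -> stack = [B], depth=1
  push(C) -> stack = [B,C], depth=2
  pop -> removed C, stack = [B], depth=1
  push(A) -> stack = [B,A], depth=2
Final depth = 2

2


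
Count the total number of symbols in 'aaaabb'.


String: 'aaaabb'
Counting characters:
  'a' appears 4 time(s)
  'b' appears 2 time(s)
Total length = 4 + 2 = 6

6


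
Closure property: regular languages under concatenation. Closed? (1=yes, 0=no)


Regular languages are closed under:
- Union (DFA product construction)
- Intersection (DFA product construction)
- Complement (swap accept/reject states)
- Concatenation (NFA construction)
- Kleene star (NFA construction)
concatenation is in this list
Therefore: closed

1
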